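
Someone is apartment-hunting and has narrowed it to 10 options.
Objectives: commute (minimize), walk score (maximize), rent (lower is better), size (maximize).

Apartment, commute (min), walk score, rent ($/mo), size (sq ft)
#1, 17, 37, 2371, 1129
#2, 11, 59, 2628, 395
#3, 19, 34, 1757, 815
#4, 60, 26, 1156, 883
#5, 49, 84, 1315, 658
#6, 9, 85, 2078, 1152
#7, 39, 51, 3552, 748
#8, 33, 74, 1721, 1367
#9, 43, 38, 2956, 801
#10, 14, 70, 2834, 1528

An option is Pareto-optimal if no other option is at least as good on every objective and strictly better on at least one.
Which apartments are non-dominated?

#3, #4, #5, #6, #8, #10

#1: dominated by #6 (commute 9≤17, walk score 85≥37, rent 2078≤2371, size 1152≥1129).
#2: dominated by #6 (commute 9≤11, walk score 85≥59, rent 2078≤2628, size 1152≥395).
#3: not dominated.
#4: not dominated (best rent).
#5: not dominated.
#6: not dominated (best commute).
#7: dominated by #6 (commute 9≤39, walk score 85≥51, rent 2078≤3552, size 1152≥748).
#8: not dominated.
#9: dominated by #6 (commute 9≤43, walk score 85≥38, rent 2078≤2956, size 1152≥801).
#10: not dominated (best size).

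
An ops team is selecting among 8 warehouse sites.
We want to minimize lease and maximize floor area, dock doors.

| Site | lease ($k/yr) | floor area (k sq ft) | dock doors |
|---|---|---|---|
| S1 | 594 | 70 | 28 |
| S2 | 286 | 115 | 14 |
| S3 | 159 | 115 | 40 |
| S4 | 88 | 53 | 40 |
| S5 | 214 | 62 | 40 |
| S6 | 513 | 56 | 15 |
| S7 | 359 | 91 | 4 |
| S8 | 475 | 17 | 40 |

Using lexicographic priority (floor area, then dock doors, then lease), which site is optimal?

First maximize floor area: best is 115, kept {S2, S3}.
Then maximize dock doors: best is 40, kept {S3}.

S3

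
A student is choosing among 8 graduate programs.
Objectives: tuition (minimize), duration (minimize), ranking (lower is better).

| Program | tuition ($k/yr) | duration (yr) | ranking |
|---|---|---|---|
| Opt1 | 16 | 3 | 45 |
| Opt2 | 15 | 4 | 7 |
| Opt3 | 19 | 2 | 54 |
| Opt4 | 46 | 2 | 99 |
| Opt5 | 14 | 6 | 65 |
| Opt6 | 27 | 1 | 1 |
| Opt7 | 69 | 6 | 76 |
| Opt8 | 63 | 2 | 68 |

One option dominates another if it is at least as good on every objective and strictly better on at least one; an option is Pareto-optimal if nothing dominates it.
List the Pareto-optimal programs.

Opt1, Opt2, Opt3, Opt5, Opt6

Opt1: not dominated.
Opt2: not dominated.
Opt3: not dominated.
Opt4: dominated by Opt3 (tuition 19≤46, duration 2≤2, ranking 54≤99).
Opt5: not dominated (best tuition).
Opt6: not dominated (best duration).
Opt7: dominated by Opt1 (tuition 16≤69, duration 3≤6, ranking 45≤76).
Opt8: dominated by Opt3 (tuition 19≤63, duration 2≤2, ranking 54≤68).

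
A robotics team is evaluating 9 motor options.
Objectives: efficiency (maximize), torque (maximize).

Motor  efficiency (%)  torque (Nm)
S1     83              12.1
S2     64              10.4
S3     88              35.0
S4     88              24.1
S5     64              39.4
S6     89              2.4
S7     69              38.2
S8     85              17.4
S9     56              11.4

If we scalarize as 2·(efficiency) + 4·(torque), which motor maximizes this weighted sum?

S1: 2·83 + 4·12.1 = 214.4
S2: 2·64 + 4·10.4 = 169.6
S3: 2·88 + 4·35.0 = 316.0
S4: 2·88 + 4·24.1 = 272.4
S5: 2·64 + 4·39.4 = 285.6
S6: 2·89 + 4·2.4 = 187.6
S7: 2·69 + 4·38.2 = 290.8
S8: 2·85 + 4·17.4 = 239.6
S9: 2·56 + 4·11.4 = 157.6
Highest: S3 at 316.0.

S3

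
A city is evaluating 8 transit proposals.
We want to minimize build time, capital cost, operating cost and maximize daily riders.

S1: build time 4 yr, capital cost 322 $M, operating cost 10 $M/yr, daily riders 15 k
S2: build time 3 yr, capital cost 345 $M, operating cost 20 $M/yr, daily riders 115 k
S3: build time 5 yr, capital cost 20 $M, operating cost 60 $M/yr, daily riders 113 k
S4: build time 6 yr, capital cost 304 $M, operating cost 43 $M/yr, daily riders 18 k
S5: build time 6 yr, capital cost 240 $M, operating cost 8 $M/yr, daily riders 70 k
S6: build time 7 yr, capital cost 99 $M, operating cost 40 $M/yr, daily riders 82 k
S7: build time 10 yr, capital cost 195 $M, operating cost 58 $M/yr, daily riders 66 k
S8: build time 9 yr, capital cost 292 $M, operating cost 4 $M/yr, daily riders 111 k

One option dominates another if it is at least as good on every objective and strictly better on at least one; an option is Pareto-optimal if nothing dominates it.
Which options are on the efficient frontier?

S1: not dominated.
S2: not dominated (best build time).
S3: not dominated (best capital cost).
S4: dominated by S5 (build time 6≤6, capital cost 240≤304, operating cost 8≤43, daily riders 70≥18).
S5: not dominated.
S6: not dominated.
S7: dominated by S6 (build time 7≤10, capital cost 99≤195, operating cost 40≤58, daily riders 82≥66).
S8: not dominated (best operating cost).

S1, S2, S3, S5, S6, S8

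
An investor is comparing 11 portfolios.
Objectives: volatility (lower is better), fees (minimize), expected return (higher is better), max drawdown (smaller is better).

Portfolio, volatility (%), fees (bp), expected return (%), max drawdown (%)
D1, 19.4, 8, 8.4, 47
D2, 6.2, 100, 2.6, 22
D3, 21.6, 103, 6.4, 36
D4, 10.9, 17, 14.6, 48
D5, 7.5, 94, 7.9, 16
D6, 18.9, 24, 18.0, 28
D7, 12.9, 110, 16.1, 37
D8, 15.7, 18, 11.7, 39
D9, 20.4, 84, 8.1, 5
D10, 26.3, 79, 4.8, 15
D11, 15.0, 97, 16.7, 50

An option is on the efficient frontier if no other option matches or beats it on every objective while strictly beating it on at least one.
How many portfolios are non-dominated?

D1: not dominated (best fees).
D2: not dominated (best volatility).
D3: dominated by D5 (volatility 7.5≤21.6, fees 94≤103, expected return 7.9≥6.4, max drawdown 16≤36).
D4: not dominated.
D5: not dominated.
D6: not dominated (best expected return).
D7: not dominated.
D8: not dominated.
D9: not dominated (best max drawdown).
D10: not dominated.
D11: not dominated.
Pareto-optimal: D1, D2, D4, D5, D6, D7, D8, D9, D10, D11 → 10.

10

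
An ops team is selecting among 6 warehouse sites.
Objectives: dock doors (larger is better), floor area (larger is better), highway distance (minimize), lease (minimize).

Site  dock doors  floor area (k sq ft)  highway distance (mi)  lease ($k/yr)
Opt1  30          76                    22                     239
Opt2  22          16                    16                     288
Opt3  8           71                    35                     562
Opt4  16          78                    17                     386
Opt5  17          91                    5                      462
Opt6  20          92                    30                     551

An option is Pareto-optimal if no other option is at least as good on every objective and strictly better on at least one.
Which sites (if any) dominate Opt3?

Opt1: dock doors 30≥8, floor area 76≥71, highway distance 22≤35, lease 239≤562 — dominates Opt3.
Opt4: dock doors 16≥8, floor area 78≥71, highway distance 17≤35, lease 386≤562 — dominates Opt3.
Opt5: dock doors 17≥8, floor area 91≥71, highway distance 5≤35, lease 462≤562 — dominates Opt3.
Opt6: dock doors 20≥8, floor area 92≥71, highway distance 30≤35, lease 551≤562 — dominates Opt3.
Others (Opt2) are each worse than Opt3 on at least one objective.

Opt1, Opt4, Opt5, Opt6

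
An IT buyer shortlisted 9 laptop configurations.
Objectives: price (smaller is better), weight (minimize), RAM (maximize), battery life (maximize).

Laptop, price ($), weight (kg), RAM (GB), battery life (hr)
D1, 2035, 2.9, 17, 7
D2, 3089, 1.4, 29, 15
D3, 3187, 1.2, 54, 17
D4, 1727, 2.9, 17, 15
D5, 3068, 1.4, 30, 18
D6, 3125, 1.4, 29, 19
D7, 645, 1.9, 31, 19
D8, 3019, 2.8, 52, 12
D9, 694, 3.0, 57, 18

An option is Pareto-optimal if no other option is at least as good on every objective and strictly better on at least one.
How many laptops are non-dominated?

D1: dominated by D4 (price 1727≤2035, weight 2.9≤2.9, RAM 17≥17, battery life 15≥7).
D2: dominated by D5 (price 3068≤3089, weight 1.4≤1.4, RAM 30≥29, battery life 18≥15).
D3: not dominated (best weight).
D4: dominated by D7 (price 645≤1727, weight 1.9≤2.9, RAM 31≥17, battery life 19≥15).
D5: not dominated.
D6: not dominated.
D7: not dominated (best price).
D8: not dominated.
D9: not dominated (best RAM).
Pareto-optimal: D3, D5, D6, D7, D8, D9 → 6.

6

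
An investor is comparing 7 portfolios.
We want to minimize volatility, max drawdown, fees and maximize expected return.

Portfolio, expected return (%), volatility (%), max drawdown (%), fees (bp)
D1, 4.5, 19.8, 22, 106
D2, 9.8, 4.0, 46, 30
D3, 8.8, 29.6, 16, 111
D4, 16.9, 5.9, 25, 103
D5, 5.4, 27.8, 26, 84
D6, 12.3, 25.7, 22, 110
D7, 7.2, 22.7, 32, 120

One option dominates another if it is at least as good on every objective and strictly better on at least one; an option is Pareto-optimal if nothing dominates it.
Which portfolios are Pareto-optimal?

D1, D2, D3, D4, D5, D6

D1: not dominated.
D2: not dominated (best volatility).
D3: not dominated (best max drawdown).
D4: not dominated (best expected return).
D5: not dominated.
D6: not dominated.
D7: dominated by D4 (expected return 16.9≥7.2, volatility 5.9≤22.7, max drawdown 25≤32, fees 103≤120).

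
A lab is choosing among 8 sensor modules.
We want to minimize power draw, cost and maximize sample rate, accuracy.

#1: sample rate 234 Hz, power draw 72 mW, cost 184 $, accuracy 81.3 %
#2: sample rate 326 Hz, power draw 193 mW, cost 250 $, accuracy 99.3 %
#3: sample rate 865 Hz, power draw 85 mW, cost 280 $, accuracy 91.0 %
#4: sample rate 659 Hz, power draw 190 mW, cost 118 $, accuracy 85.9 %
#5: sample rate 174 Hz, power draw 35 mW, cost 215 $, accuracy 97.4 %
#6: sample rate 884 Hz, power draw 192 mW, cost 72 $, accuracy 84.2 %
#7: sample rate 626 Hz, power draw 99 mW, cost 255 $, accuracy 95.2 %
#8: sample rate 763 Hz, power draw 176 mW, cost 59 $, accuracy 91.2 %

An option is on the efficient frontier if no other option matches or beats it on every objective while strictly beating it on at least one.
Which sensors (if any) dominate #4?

#8

#8: sample rate 763≥659, power draw 176≤190, cost 59≤118, accuracy 91.2≥85.9 — dominates #4.
Others (#1, #2, #3, #5, #6, #7) are each worse than #4 on at least one objective.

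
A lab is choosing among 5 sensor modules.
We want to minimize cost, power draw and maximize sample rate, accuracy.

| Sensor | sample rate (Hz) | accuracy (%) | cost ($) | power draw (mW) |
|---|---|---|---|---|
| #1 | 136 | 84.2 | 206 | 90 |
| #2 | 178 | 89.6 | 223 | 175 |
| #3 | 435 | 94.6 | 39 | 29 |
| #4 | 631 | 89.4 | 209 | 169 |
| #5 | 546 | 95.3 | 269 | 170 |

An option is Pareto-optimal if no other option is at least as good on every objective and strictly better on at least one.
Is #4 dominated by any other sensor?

#1: worse on sample rate (136 vs 631).
#2: worse on sample rate (178 vs 631).
#3: worse on sample rate (435 vs 631).
#5: worse on sample rate (546 vs 631).
No option is at least as good as #4 on every objective and strictly better on one.

No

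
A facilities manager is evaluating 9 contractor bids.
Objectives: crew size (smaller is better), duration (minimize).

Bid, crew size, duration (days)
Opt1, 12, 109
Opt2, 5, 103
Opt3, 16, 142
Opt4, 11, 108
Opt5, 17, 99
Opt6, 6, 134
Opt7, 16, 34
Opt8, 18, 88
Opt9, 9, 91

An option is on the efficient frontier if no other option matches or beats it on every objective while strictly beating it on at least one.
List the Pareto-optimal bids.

Opt2, Opt7, Opt9

Opt1: dominated by Opt2 (crew size 5≤12, duration 103≤109).
Opt2: not dominated (best crew size).
Opt3: dominated by Opt1 (crew size 12≤16, duration 109≤142).
Opt4: dominated by Opt2 (crew size 5≤11, duration 103≤108).
Opt5: dominated by Opt7 (crew size 16≤17, duration 34≤99).
Opt6: dominated by Opt2 (crew size 5≤6, duration 103≤134).
Opt7: not dominated (best duration).
Opt8: dominated by Opt7 (crew size 16≤18, duration 34≤88).
Opt9: not dominated.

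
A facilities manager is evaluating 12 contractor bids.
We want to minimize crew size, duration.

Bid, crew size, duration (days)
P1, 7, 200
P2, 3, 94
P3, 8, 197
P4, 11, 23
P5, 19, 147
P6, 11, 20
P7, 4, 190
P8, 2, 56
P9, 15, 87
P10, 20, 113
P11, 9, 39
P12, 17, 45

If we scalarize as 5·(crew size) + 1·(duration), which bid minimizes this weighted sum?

P1: 5·7 + 1·200 = 235
P2: 5·3 + 1·94 = 109
P3: 5·8 + 1·197 = 237
P4: 5·11 + 1·23 = 78
P5: 5·19 + 1·147 = 242
P6: 5·11 + 1·20 = 75
P7: 5·4 + 1·190 = 210
P8: 5·2 + 1·56 = 66
P9: 5·15 + 1·87 = 162
P10: 5·20 + 1·113 = 213
P11: 5·9 + 1·39 = 84
P12: 5·17 + 1·45 = 130
Lowest: P8 at 66.

P8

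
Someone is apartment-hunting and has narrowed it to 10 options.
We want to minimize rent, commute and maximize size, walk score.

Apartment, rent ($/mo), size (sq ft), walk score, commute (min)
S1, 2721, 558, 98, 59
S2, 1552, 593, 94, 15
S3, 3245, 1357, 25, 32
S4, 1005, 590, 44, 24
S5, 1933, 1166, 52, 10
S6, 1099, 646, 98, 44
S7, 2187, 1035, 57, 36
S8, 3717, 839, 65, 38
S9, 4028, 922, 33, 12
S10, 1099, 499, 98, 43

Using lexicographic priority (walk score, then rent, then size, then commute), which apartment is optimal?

First maximize walk score: best is 98, kept {S1, S6, S10}.
Then minimize rent: best is 1099, kept {S6, S10}.
Then maximize size: best is 646, kept {S6}.

S6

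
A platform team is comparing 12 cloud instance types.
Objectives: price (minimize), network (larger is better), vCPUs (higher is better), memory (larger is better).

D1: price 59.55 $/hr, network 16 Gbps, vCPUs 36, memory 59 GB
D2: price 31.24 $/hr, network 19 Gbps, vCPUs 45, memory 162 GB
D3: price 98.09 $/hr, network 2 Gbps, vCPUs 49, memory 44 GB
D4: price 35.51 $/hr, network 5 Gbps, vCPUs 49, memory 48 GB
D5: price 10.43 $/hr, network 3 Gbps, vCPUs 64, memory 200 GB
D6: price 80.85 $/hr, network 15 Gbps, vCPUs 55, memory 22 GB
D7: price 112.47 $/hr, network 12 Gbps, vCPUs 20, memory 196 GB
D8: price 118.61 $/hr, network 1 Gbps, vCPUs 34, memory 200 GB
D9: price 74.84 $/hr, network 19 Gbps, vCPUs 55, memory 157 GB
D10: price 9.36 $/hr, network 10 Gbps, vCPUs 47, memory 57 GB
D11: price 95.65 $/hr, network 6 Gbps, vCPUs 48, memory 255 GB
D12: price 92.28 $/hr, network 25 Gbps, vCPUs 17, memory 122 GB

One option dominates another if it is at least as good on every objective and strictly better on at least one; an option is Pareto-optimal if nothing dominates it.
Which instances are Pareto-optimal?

D1: dominated by D2 (price 31.24≤59.55, network 19≥16, vCPUs 45≥36, memory 162≥59).
D2: not dominated.
D3: dominated by D4 (price 35.51≤98.09, network 5≥2, vCPUs 49≥49, memory 48≥44).
D4: not dominated.
D5: not dominated (best vCPUs).
D6: dominated by D9 (price 74.84≤80.85, network 19≥15, vCPUs 55≥55, memory 157≥22).
D7: not dominated.
D8: dominated by D5 (price 10.43≤118.61, network 3≥1, vCPUs 64≥34, memory 200≥200).
D9: not dominated.
D10: not dominated (best price).
D11: not dominated (best memory).
D12: not dominated (best network).

D2, D4, D5, D7, D9, D10, D11, D12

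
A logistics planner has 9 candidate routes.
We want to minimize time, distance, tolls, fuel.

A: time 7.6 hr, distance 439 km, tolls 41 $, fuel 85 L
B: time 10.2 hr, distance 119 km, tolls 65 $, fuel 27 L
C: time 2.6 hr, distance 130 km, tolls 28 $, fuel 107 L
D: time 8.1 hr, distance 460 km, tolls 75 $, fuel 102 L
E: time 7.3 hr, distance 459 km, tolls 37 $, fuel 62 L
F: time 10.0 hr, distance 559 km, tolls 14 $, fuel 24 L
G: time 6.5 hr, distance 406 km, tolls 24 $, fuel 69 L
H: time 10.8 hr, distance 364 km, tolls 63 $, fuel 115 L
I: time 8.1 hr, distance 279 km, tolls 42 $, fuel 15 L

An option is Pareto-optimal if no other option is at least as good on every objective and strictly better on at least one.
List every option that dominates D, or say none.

A, E, G, I

A: time 7.6≤8.1, distance 439≤460, tolls 41≤75, fuel 85≤102 — dominates D.
E: time 7.3≤8.1, distance 459≤460, tolls 37≤75, fuel 62≤102 — dominates D.
G: time 6.5≤8.1, distance 406≤460, tolls 24≤75, fuel 69≤102 — dominates D.
I: time 8.1≤8.1, distance 279≤460, tolls 42≤75, fuel 15≤102 — dominates D.
Others (B, C, F, H) are each worse than D on at least one objective.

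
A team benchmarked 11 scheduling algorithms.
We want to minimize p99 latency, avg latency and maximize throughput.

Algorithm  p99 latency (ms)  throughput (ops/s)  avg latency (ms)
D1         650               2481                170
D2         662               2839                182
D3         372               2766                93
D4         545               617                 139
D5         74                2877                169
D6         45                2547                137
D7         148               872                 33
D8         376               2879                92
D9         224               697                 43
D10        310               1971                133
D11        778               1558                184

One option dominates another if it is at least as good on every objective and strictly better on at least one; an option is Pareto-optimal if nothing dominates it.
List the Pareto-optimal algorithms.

D1: dominated by D3 (p99 latency 372≤650, throughput 2766≥2481, avg latency 93≤170).
D2: dominated by D5 (p99 latency 74≤662, throughput 2877≥2839, avg latency 169≤182).
D3: not dominated.
D4: dominated by D3 (p99 latency 372≤545, throughput 2766≥617, avg latency 93≤139).
D5: not dominated.
D6: not dominated (best p99 latency).
D7: not dominated (best avg latency).
D8: not dominated (best throughput).
D9: dominated by D7 (p99 latency 148≤224, throughput 872≥697, avg latency 33≤43).
D10: not dominated.
D11: dominated by D1 (p99 latency 650≤778, throughput 2481≥1558, avg latency 170≤184).

D3, D5, D6, D7, D8, D10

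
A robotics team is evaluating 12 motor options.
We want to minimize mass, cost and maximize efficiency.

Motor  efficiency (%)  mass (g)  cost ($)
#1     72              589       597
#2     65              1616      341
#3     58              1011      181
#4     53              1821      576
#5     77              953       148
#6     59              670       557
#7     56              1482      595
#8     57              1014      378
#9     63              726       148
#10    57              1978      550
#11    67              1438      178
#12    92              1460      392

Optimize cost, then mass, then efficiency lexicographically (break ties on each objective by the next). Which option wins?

#9

First minimize cost: best is 148, kept {#5, #9}.
Then minimize mass: best is 726, kept {#9}.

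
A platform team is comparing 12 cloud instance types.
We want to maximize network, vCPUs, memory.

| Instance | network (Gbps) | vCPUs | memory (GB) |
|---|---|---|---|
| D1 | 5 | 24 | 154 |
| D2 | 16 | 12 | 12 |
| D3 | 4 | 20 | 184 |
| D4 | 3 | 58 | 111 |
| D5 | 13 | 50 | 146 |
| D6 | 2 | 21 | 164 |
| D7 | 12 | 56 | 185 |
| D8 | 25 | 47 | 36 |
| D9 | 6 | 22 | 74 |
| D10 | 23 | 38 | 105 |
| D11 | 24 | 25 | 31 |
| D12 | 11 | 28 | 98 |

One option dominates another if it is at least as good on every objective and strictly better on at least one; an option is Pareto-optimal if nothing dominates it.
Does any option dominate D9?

Yes

D5 vs D9: network 13≥6, vCPUs 50≥22, memory 146≥74 — D5 is at least as good on every objective and strictly better on at least one, so D5 dominates D9.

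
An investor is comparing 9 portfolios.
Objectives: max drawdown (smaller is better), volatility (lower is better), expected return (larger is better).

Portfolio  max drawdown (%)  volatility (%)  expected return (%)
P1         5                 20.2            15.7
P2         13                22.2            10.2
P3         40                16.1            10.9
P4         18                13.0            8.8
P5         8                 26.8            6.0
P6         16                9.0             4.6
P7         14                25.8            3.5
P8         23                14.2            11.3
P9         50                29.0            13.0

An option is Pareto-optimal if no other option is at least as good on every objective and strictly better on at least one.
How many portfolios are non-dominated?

P1: not dominated (best max drawdown).
P2: dominated by P1 (max drawdown 5≤13, volatility 20.2≤22.2, expected return 15.7≥10.2).
P3: dominated by P8 (max drawdown 23≤40, volatility 14.2≤16.1, expected return 11.3≥10.9).
P4: not dominated.
P5: dominated by P1 (max drawdown 5≤8, volatility 20.2≤26.8, expected return 15.7≥6.0).
P6: not dominated (best volatility).
P7: dominated by P1 (max drawdown 5≤14, volatility 20.2≤25.8, expected return 15.7≥3.5).
P8: not dominated.
P9: dominated by P1 (max drawdown 5≤50, volatility 20.2≤29.0, expected return 15.7≥13.0).
Pareto-optimal: P1, P4, P6, P8 → 4.

4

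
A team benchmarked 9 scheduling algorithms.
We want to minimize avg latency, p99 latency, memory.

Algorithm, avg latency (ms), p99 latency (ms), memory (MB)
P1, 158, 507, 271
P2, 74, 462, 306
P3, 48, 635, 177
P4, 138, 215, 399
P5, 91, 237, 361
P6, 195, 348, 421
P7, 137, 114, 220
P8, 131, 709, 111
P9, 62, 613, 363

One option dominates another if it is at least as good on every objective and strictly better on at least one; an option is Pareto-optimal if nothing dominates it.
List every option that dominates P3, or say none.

none

P1: worse on avg latency (158 vs 48).
P2: worse on avg latency (74 vs 48).
P4: worse on avg latency (138 vs 48).
P5: worse on avg latency (91 vs 48).
P6: worse on avg latency (195 vs 48).
P7: worse on avg latency (137 vs 48).
P8: worse on avg latency (131 vs 48).
P9: worse on avg latency (62 vs 48).
No option dominates P3.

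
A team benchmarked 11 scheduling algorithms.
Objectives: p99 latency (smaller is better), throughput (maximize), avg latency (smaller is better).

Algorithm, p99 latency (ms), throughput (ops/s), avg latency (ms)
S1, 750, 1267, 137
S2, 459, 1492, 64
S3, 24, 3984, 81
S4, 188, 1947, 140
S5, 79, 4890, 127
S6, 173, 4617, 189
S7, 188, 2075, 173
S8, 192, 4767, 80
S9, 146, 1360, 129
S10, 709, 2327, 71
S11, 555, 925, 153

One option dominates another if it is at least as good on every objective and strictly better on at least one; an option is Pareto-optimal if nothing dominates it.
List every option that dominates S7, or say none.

S3: p99 latency 24≤188, throughput 3984≥2075, avg latency 81≤173 — dominates S7.
S5: p99 latency 79≤188, throughput 4890≥2075, avg latency 127≤173 — dominates S7.
Others (S1, S2, S4, S6, S8, S9, S10, S11) are each worse than S7 on at least one objective.

S3, S5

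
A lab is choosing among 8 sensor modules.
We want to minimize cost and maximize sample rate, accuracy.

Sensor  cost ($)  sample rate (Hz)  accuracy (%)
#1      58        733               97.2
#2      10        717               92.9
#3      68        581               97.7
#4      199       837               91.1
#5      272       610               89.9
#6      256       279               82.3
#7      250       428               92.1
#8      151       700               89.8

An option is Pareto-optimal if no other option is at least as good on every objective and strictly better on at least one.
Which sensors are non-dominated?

#1, #2, #3, #4

#1: not dominated.
#2: not dominated (best cost).
#3: not dominated (best accuracy).
#4: not dominated (best sample rate).
#5: dominated by #1 (cost 58≤272, sample rate 733≥610, accuracy 97.2≥89.9).
#6: dominated by #1 (cost 58≤256, sample rate 733≥279, accuracy 97.2≥82.3).
#7: dominated by #1 (cost 58≤250, sample rate 733≥428, accuracy 97.2≥92.1).
#8: dominated by #1 (cost 58≤151, sample rate 733≥700, accuracy 97.2≥89.8).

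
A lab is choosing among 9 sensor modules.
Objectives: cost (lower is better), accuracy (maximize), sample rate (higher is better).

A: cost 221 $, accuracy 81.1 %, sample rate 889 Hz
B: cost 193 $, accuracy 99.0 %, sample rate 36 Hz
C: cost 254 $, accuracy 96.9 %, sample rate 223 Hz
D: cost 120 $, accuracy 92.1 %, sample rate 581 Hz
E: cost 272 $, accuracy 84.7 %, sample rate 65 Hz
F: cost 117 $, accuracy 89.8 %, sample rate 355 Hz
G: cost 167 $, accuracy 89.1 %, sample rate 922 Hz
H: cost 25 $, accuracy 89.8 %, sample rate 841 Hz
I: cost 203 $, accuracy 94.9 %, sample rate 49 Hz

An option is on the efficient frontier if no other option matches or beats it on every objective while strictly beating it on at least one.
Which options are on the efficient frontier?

B, C, D, G, H, I

A: dominated by G (cost 167≤221, accuracy 89.1≥81.1, sample rate 922≥889).
B: not dominated (best accuracy).
C: not dominated.
D: not dominated.
E: dominated by C (cost 254≤272, accuracy 96.9≥84.7, sample rate 223≥65).
F: dominated by H (cost 25≤117, accuracy 89.8≥89.8, sample rate 841≥355).
G: not dominated (best sample rate).
H: not dominated (best cost).
I: not dominated.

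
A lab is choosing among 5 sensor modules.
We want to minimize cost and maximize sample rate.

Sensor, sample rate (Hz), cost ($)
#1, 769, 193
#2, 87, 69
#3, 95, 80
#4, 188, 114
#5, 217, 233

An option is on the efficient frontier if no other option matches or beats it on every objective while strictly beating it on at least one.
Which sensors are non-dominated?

#1: not dominated (best sample rate).
#2: not dominated (best cost).
#3: not dominated.
#4: not dominated.
#5: dominated by #1 (sample rate 769≥217, cost 193≤233).

#1, #2, #3, #4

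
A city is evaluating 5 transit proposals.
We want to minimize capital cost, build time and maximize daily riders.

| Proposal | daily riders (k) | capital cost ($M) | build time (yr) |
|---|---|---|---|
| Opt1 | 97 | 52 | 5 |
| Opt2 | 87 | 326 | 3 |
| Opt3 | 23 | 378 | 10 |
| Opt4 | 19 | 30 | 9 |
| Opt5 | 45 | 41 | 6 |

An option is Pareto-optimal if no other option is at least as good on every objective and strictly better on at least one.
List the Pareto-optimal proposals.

Opt1: not dominated (best daily riders).
Opt2: not dominated (best build time).
Opt3: dominated by Opt1 (daily riders 97≥23, capital cost 52≤378, build time 5≤10).
Opt4: not dominated (best capital cost).
Opt5: not dominated.

Opt1, Opt2, Opt4, Opt5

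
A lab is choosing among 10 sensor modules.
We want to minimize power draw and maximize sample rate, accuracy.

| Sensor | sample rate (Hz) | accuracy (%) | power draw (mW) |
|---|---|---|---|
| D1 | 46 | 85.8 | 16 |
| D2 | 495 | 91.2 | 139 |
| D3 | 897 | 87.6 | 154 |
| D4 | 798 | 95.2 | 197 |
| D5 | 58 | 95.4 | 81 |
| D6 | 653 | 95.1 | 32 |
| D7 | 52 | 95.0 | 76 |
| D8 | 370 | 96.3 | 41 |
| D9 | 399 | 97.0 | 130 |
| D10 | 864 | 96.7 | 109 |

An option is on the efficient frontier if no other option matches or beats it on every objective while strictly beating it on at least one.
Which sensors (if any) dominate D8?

D1: worse on sample rate (46 vs 370).
D2: worse on accuracy (91.2 vs 96.3).
D3: worse on accuracy (87.6 vs 96.3).
D4: worse on accuracy (95.2 vs 96.3).
D5: worse on sample rate (58 vs 370).
D6: worse on accuracy (95.1 vs 96.3).
D7: worse on sample rate (52 vs 370).
D9: worse on power draw (130 vs 41).
D10: worse on power draw (109 vs 41).
No option dominates D8.

none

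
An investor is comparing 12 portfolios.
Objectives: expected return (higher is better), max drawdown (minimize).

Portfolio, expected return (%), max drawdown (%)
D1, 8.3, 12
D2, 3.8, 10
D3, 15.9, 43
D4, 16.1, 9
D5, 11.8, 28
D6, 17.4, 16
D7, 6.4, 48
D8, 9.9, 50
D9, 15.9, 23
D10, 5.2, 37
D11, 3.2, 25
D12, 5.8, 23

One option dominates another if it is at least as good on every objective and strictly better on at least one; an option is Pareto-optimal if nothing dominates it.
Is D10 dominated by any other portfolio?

D1 vs D10: expected return 8.3≥5.2, max drawdown 12≤37 — D1 is at least as good on every objective and strictly better on at least one, so D1 dominates D10.

Yes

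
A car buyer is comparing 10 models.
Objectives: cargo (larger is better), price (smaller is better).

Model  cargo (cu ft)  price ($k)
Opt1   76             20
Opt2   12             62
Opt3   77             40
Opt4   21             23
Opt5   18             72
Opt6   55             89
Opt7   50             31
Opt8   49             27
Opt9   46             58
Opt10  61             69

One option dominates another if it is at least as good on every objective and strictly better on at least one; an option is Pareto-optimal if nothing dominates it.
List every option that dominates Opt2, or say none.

Opt1: cargo 76≥12, price 20≤62 — dominates Opt2.
Opt3: cargo 77≥12, price 40≤62 — dominates Opt2.
Opt4: cargo 21≥12, price 23≤62 — dominates Opt2.
Opt7: cargo 50≥12, price 31≤62 — dominates Opt2.
Opt8: cargo 49≥12, price 27≤62 — dominates Opt2.
Opt9: cargo 46≥12, price 58≤62 — dominates Opt2.
Others (Opt5, Opt6, Opt10) are each worse than Opt2 on at least one objective.

Opt1, Opt3, Opt4, Opt7, Opt8, Opt9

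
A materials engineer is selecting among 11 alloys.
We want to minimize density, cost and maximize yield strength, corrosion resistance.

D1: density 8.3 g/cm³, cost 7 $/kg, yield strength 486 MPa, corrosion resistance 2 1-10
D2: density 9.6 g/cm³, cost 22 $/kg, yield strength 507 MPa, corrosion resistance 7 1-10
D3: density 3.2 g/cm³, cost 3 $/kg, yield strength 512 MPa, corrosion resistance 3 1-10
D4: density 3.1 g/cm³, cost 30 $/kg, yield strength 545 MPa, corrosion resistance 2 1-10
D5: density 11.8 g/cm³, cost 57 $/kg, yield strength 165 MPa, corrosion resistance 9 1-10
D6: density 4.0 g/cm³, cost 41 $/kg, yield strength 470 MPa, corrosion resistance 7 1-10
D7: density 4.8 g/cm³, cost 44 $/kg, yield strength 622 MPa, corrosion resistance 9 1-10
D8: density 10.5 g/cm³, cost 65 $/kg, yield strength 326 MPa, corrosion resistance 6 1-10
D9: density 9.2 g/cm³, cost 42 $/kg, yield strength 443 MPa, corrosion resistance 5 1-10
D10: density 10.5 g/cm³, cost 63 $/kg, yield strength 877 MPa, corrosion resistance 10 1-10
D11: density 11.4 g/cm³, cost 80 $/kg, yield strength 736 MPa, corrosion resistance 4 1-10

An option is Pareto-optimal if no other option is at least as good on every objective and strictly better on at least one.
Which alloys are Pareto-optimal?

D2, D3, D4, D6, D7, D10

D1: dominated by D3 (density 3.2≤8.3, cost 3≤7, yield strength 512≥486, corrosion resistance 3≥2).
D2: not dominated.
D3: not dominated (best cost).
D4: not dominated (best density).
D5: dominated by D7 (density 4.8≤11.8, cost 44≤57, yield strength 622≥165, corrosion resistance 9≥9).
D6: not dominated.
D7: not dominated.
D8: dominated by D2 (density 9.6≤10.5, cost 22≤65, yield strength 507≥326, corrosion resistance 7≥6).
D9: dominated by D6 (density 4.0≤9.2, cost 41≤42, yield strength 470≥443, corrosion resistance 7≥5).
D10: not dominated (best yield strength).
D11: dominated by D10 (density 10.5≤11.4, cost 63≤80, yield strength 877≥736, corrosion resistance 10≥4).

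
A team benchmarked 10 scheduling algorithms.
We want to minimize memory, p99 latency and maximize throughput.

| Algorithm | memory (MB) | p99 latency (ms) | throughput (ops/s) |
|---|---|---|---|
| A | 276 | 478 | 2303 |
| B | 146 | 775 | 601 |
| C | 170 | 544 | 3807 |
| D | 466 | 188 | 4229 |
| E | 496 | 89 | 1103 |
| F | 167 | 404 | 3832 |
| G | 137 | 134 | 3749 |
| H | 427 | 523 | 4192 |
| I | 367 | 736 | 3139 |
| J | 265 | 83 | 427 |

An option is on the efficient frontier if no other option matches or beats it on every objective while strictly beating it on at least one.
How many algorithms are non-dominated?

A: dominated by F (memory 167≤276, p99 latency 404≤478, throughput 3832≥2303).
B: dominated by G (memory 137≤146, p99 latency 134≤775, throughput 3749≥601).
C: dominated by F (memory 167≤170, p99 latency 404≤544, throughput 3832≥3807).
D: not dominated (best throughput).
E: not dominated.
F: not dominated.
G: not dominated (best memory).
H: not dominated.
I: dominated by C (memory 170≤367, p99 latency 544≤736, throughput 3807≥3139).
J: not dominated (best p99 latency).
Pareto-optimal: D, E, F, G, H, J → 6.

6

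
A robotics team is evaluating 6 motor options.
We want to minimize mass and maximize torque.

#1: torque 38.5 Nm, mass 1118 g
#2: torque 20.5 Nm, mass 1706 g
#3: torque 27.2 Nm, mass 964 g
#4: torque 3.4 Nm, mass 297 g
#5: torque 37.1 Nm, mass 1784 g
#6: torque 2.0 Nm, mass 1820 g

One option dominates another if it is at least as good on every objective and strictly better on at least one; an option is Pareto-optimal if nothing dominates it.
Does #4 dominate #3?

No

#4 vs #3: #4 is worse on torque (3.4 vs 27.2), so it does not dominate #3.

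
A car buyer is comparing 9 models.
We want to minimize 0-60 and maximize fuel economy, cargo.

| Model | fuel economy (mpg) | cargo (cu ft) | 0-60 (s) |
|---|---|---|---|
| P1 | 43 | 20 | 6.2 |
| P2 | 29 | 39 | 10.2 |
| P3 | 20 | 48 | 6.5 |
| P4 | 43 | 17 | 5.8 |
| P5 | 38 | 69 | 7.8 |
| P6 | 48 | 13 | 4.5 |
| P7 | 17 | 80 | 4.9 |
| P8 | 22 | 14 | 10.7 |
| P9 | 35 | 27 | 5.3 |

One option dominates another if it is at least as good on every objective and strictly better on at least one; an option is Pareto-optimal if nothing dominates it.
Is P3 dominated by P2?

P2 vs P3: P2 is worse on cargo (39 vs 48), so it does not dominate P3.

No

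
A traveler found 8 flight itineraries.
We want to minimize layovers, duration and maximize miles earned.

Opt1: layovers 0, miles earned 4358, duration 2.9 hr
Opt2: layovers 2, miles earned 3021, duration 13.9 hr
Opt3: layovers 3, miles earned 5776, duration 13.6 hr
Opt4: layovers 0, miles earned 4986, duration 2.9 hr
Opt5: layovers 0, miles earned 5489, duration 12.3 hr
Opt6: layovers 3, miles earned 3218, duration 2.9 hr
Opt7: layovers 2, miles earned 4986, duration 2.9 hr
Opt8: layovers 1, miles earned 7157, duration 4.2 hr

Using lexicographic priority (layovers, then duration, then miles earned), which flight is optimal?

First minimize layovers: best is 0, kept {Opt1, Opt4, Opt5}.
Then minimize duration: best is 2.9, kept {Opt1, Opt4}.
Then maximize miles earned: best is 4986, kept {Opt4}.

Opt4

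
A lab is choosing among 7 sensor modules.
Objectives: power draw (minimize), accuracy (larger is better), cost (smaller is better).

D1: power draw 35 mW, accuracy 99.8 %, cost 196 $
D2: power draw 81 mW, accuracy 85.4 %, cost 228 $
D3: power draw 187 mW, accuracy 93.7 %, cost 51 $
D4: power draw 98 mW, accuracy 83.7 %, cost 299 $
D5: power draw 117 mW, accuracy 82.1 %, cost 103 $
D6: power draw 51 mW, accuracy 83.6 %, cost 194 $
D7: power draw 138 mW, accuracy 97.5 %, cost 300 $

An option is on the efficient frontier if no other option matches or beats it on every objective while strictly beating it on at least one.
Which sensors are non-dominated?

D1: not dominated (best power draw).
D2: dominated by D1 (power draw 35≤81, accuracy 99.8≥85.4, cost 196≤228).
D3: not dominated (best cost).
D4: dominated by D1 (power draw 35≤98, accuracy 99.8≥83.7, cost 196≤299).
D5: not dominated.
D6: not dominated.
D7: dominated by D1 (power draw 35≤138, accuracy 99.8≥97.5, cost 196≤300).

D1, D3, D5, D6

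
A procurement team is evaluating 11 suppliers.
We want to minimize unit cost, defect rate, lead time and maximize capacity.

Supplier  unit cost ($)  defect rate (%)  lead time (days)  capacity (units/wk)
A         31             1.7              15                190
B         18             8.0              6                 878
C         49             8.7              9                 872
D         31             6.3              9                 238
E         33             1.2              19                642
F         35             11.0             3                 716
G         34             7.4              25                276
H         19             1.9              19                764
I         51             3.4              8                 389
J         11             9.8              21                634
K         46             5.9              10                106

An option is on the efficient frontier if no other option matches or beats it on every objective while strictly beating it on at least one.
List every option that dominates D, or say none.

none

A: worse on lead time (15 vs 9).
B: worse on defect rate (8.0 vs 6.3).
C: worse on unit cost (49 vs 31).
E: worse on unit cost (33 vs 31).
F: worse on unit cost (35 vs 31).
G: worse on unit cost (34 vs 31).
H: worse on lead time (19 vs 9).
I: worse on unit cost (51 vs 31).
J: worse on defect rate (9.8 vs 6.3).
K: worse on unit cost (46 vs 31).
No option dominates D.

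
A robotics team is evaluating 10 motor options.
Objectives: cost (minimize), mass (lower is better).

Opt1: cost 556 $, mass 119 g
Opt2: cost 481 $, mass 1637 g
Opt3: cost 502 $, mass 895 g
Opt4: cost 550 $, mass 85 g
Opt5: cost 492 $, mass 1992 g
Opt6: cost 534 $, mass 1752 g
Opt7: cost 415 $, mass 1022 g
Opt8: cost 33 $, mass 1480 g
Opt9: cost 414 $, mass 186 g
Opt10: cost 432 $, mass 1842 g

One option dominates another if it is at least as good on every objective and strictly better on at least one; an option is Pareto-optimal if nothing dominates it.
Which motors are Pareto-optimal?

Opt4, Opt8, Opt9

Opt1: dominated by Opt4 (cost 550≤556, mass 85≤119).
Opt2: dominated by Opt7 (cost 415≤481, mass 1022≤1637).
Opt3: dominated by Opt9 (cost 414≤502, mass 186≤895).
Opt4: not dominated (best mass).
Opt5: dominated by Opt2 (cost 481≤492, mass 1637≤1992).
Opt6: dominated by Opt2 (cost 481≤534, mass 1637≤1752).
Opt7: dominated by Opt9 (cost 414≤415, mass 186≤1022).
Opt8: not dominated (best cost).
Opt9: not dominated.
Opt10: dominated by Opt7 (cost 415≤432, mass 1022≤1842).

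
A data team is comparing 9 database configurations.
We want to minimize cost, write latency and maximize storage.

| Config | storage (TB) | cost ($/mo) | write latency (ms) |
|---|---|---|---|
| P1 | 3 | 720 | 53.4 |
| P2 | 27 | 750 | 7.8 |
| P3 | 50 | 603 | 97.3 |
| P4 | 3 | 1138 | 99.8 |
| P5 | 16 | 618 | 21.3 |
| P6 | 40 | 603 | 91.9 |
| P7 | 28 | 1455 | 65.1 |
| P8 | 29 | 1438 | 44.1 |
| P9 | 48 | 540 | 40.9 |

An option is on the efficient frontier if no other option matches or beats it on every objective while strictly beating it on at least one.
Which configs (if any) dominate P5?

P1: worse on storage (3 vs 16).
P2: worse on cost (750 vs 618).
P3: worse on write latency (97.3 vs 21.3).
P4: worse on storage (3 vs 16).
P6: worse on write latency (91.9 vs 21.3).
P7: worse on cost (1455 vs 618).
P8: worse on cost (1438 vs 618).
P9: worse on write latency (40.9 vs 21.3).
No option dominates P5.

none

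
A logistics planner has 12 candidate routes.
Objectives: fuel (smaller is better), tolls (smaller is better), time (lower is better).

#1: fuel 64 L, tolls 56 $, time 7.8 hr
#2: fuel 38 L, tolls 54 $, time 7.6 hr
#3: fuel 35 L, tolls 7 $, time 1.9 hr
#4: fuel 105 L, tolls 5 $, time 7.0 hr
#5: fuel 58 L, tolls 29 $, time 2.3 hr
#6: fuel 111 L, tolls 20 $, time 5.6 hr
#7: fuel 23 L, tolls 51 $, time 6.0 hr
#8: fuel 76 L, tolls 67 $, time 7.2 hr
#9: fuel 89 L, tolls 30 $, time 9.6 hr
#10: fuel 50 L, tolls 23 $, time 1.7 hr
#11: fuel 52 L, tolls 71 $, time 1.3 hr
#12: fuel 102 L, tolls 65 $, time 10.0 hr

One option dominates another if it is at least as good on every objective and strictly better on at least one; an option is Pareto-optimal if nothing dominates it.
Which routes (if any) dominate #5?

#3: fuel 35≤58, tolls 7≤29, time 1.9≤2.3 — dominates #5.
#10: fuel 50≤58, tolls 23≤29, time 1.7≤2.3 — dominates #5.
Others (#1, #2, #4, #6, #7, #8, #9, #11, #12) are each worse than #5 on at least one objective.

#3, #10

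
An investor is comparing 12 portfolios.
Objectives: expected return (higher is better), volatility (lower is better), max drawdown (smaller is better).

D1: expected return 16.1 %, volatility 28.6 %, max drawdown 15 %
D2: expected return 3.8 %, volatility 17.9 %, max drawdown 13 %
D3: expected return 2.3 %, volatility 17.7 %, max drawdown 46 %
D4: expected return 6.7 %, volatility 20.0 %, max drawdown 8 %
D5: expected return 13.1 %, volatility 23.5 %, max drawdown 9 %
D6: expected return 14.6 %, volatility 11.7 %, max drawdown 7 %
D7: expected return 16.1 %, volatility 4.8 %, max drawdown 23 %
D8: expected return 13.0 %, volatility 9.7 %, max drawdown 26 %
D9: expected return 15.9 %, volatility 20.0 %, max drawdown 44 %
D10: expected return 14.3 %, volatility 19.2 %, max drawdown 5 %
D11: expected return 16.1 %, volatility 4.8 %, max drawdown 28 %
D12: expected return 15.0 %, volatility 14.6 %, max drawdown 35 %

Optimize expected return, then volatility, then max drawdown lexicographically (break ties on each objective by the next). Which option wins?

D7

First maximize expected return: best is 16.1, kept {D1, D7, D11}.
Then minimize volatility: best is 4.8, kept {D7, D11}.
Then minimize max drawdown: best is 23, kept {D7}.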